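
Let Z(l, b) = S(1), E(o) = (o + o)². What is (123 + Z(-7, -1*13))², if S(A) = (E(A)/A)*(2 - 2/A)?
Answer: 15129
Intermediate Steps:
E(o) = 4*o² (E(o) = (2*o)² = 4*o²)
S(A) = 4*A*(2 - 2/A) (S(A) = ((4*A²)/A)*(2 - 2/A) = (4*A)*(2 - 2/A) = 4*A*(2 - 2/A))
Z(l, b) = 0 (Z(l, b) = -8 + 8*1 = -8 + 8 = 0)
(123 + Z(-7, -1*13))² = (123 + 0)² = 123² = 15129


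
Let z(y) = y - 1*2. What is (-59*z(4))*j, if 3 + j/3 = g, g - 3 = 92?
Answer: -32568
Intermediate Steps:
z(y) = -2 + y (z(y) = y - 2 = -2 + y)
g = 95 (g = 3 + 92 = 95)
j = 276 (j = -9 + 3*95 = -9 + 285 = 276)
(-59*z(4))*j = -59*(-2 + 4)*276 = -59*2*276 = -118*276 = -32568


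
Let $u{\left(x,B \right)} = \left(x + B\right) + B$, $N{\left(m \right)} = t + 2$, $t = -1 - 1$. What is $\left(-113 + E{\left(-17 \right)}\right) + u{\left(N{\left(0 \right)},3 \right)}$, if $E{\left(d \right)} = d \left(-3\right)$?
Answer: $-56$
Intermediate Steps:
$t = -2$ ($t = -1 - 1 = -2$)
$E{\left(d \right)} = - 3 d$
$N{\left(m \right)} = 0$ ($N{\left(m \right)} = -2 + 2 = 0$)
$u{\left(x,B \right)} = x + 2 B$ ($u{\left(x,B \right)} = \left(B + x\right) + B = x + 2 B$)
$\left(-113 + E{\left(-17 \right)}\right) + u{\left(N{\left(0 \right)},3 \right)} = \left(-113 - -51\right) + \left(0 + 2 \cdot 3\right) = \left(-113 + 51\right) + \left(0 + 6\right) = -62 + 6 = -56$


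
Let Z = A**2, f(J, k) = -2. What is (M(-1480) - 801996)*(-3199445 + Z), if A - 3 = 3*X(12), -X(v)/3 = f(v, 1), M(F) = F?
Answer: 2570322937904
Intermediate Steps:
X(v) = 6 (X(v) = -3*(-2) = 6)
A = 21 (A = 3 + 3*6 = 3 + 18 = 21)
Z = 441 (Z = 21**2 = 441)
(M(-1480) - 801996)*(-3199445 + Z) = (-1480 - 801996)*(-3199445 + 441) = -803476*(-3199004) = 2570322937904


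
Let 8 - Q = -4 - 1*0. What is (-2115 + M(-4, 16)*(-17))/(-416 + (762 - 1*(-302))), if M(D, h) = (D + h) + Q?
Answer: -841/216 ≈ -3.8935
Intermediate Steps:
Q = 12 (Q = 8 - (-4 - 1*0) = 8 - (-4 + 0) = 8 - 1*(-4) = 8 + 4 = 12)
M(D, h) = 12 + D + h (M(D, h) = (D + h) + 12 = 12 + D + h)
(-2115 + M(-4, 16)*(-17))/(-416 + (762 - 1*(-302))) = (-2115 + (12 - 4 + 16)*(-17))/(-416 + (762 - 1*(-302))) = (-2115 + 24*(-17))/(-416 + (762 + 302)) = (-2115 - 408)/(-416 + 1064) = -2523/648 = -2523*1/648 = -841/216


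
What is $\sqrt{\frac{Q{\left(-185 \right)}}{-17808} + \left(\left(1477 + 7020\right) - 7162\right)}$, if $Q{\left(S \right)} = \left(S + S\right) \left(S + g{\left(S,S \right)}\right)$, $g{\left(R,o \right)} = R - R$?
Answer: $\frac{\sqrt{26383920990}}{4452} \approx 36.485$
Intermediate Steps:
$g{\left(R,o \right)} = 0$
$Q{\left(S \right)} = 2 S^{2}$ ($Q{\left(S \right)} = \left(S + S\right) \left(S + 0\right) = 2 S S = 2 S^{2}$)
$\sqrt{\frac{Q{\left(-185 \right)}}{-17808} + \left(\left(1477 + 7020\right) - 7162\right)} = \sqrt{\frac{2 \left(-185\right)^{2}}{-17808} + \left(\left(1477 + 7020\right) - 7162\right)} = \sqrt{2 \cdot 34225 \left(- \frac{1}{17808}\right) + \left(8497 - 7162\right)} = \sqrt{68450 \left(- \frac{1}{17808}\right) + 1335} = \sqrt{- \frac{34225}{8904} + 1335} = \sqrt{\frac{11852615}{8904}} = \frac{\sqrt{26383920990}}{4452}$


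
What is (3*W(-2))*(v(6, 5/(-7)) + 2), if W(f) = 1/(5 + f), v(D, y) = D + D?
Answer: 14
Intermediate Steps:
v(D, y) = 2*D
(3*W(-2))*(v(6, 5/(-7)) + 2) = (3/(5 - 2))*(2*6 + 2) = (3/3)*(12 + 2) = (3*(1/3))*14 = 1*14 = 14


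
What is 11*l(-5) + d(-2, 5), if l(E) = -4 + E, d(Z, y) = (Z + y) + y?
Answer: -91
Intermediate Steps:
d(Z, y) = Z + 2*y
11*l(-5) + d(-2, 5) = 11*(-4 - 5) + (-2 + 2*5) = 11*(-9) + (-2 + 10) = -99 + 8 = -91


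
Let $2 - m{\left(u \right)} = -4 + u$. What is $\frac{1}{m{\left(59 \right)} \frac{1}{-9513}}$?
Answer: $\frac{9513}{53} \approx 179.49$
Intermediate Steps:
$m{\left(u \right)} = 6 - u$ ($m{\left(u \right)} = 2 - \left(-4 + u\right) = 6 - u$)
$\frac{1}{m{\left(59 \right)} \frac{1}{-9513}} = \frac{1}{\left(6 - 59\right) \frac{1}{-9513}} = \frac{1}{\left(6 - 59\right) \left(- \frac{1}{9513}\right)} = \frac{1}{\left(-53\right) \left(- \frac{1}{9513}\right)} = \frac{1}{\frac{53}{9513}} = \frac{9513}{53}$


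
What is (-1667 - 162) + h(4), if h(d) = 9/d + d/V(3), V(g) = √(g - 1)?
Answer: -7307/4 + 2*√2 ≈ -1823.9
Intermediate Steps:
V(g) = √(-1 + g)
h(d) = 9/d + d*√2/2 (h(d) = 9/d + d/(√(-1 + 3)) = 9/d + d/(√2) = 9/d + d*(√2/2) = 9/d + d*√2/2)
(-1667 - 162) + h(4) = (-1667 - 162) + (9/4 + (½)*4*√2) = -1829 + (9*(¼) + 2*√2) = -1829 + (9/4 + 2*√2) = -7307/4 + 2*√2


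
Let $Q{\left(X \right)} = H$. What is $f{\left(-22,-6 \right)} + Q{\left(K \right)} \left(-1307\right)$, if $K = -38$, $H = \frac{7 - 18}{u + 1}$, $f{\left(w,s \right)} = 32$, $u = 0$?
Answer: $14409$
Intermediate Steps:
$H = -11$ ($H = \frac{7 - 18}{0 + 1} = - \frac{11}{1} = \left(-11\right) 1 = -11$)
$Q{\left(X \right)} = -11$
$f{\left(-22,-6 \right)} + Q{\left(K \right)} \left(-1307\right) = 32 - -14377 = 32 + 14377 = 14409$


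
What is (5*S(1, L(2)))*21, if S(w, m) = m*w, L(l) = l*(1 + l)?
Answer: 630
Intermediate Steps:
(5*S(1, L(2)))*21 = (5*((2*(1 + 2))*1))*21 = (5*((2*3)*1))*21 = (5*(6*1))*21 = (5*6)*21 = 30*21 = 630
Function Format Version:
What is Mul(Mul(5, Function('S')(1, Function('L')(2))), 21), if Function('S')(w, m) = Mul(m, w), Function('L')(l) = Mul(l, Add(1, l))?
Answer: 630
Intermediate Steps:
Mul(Mul(5, Function('S')(1, Function('L')(2))), 21) = Mul(Mul(5, Mul(Mul(2, Add(1, 2)), 1)), 21) = Mul(Mul(5, Mul(Mul(2, 3), 1)), 21) = Mul(Mul(5, Mul(6, 1)), 21) = Mul(Mul(5, 6), 21) = Mul(30, 21) = 630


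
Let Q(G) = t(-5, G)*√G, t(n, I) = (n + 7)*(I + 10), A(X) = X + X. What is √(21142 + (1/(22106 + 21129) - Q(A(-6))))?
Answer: √(39520005430185 + 14954121800*I*√3)/43235 ≈ 145.4 + 0.047648*I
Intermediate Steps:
A(X) = 2*X
t(n, I) = (7 + n)*(10 + I)
Q(G) = √G*(20 + 2*G) (Q(G) = (70 + 7*G + 10*(-5) + G*(-5))*√G = (70 + 7*G - 50 - 5*G)*√G = (20 + 2*G)*√G = √G*(20 + 2*G))
√(21142 + (1/(22106 + 21129) - Q(A(-6)))) = √(21142 + (1/(22106 + 21129) - 2*√(2*(-6))*(10 + 2*(-6)))) = √(21142 + (1/43235 - 2*√(-12)*(10 - 12))) = √(21142 + (1/43235 - 2*2*I*√3*(-2))) = √(21142 + (1/43235 - (-8)*I*√3)) = √(21142 + (1/43235 + 8*I*√3)) = √(914074371/43235 + 8*I*√3)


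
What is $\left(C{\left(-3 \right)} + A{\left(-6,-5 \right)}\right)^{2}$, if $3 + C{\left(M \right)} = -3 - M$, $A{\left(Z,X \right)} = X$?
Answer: $64$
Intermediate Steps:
$C{\left(M \right)} = -6 - M$ ($C{\left(M \right)} = -3 - \left(3 + M\right) = -6 - M$)
$\left(C{\left(-3 \right)} + A{\left(-6,-5 \right)}\right)^{2} = \left(\left(-6 - -3\right) - 5\right)^{2} = \left(\left(-6 + 3\right) - 5\right)^{2} = \left(-3 - 5\right)^{2} = \left(-8\right)^{2} = 64$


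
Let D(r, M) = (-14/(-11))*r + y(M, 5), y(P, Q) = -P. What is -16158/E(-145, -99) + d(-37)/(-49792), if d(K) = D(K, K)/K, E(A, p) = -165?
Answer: 268179697/2738560 ≈ 97.927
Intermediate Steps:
D(r, M) = -M + 14*r/11 (D(r, M) = (-14/(-11))*r - M = (-14*(-1/11))*r - M = 14*r/11 - M = -M + 14*r/11)
d(K) = 3/11 (d(K) = (-K + 14*K/11)/K = (3*K/11)/K = 3/11)
-16158/E(-145, -99) + d(-37)/(-49792) = -16158/(-165) + (3/11)/(-49792) = -16158*(-1/165) + (3/11)*(-1/49792) = 5386/55 - 3/547712 = 268179697/2738560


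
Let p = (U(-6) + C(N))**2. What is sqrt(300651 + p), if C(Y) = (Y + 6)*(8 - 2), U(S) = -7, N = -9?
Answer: 2*sqrt(75319) ≈ 548.89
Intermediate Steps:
C(Y) = 36 + 6*Y (C(Y) = (6 + Y)*6 = 36 + 6*Y)
p = 625 (p = (-7 + (36 + 6*(-9)))**2 = (-7 + (36 - 54))**2 = (-7 - 18)**2 = (-25)**2 = 625)
sqrt(300651 + p) = sqrt(300651 + 625) = sqrt(301276) = 2*sqrt(75319)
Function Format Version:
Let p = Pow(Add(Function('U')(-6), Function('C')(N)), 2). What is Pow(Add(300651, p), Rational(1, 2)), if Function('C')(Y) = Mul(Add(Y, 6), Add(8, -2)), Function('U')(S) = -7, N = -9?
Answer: Mul(2, Pow(75319, Rational(1, 2))) ≈ 548.89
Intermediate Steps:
Function('C')(Y) = Add(36, Mul(6, Y)) (Function('C')(Y) = Mul(Add(6, Y), 6) = Add(36, Mul(6, Y)))
p = 625 (p = Pow(Add(-7, Add(36, Mul(6, -9))), 2) = Pow(Add(-7, Add(36, -54)), 2) = Pow(Add(-7, -18), 2) = Pow(-25, 2) = 625)
Pow(Add(300651, p), Rational(1, 2)) = Pow(Add(300651, 625), Rational(1, 2)) = Pow(301276, Rational(1, 2)) = Mul(2, Pow(75319, Rational(1, 2)))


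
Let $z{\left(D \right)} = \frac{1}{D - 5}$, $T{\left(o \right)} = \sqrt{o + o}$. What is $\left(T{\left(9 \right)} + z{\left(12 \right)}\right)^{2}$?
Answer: $\frac{883}{49} + \frac{6 \sqrt{2}}{7} \approx 19.233$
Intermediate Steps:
$T{\left(o \right)} = \sqrt{2} \sqrt{o}$ ($T{\left(o \right)} = \sqrt{2 o} = \sqrt{2} \sqrt{o}$)
$z{\left(D \right)} = \frac{1}{-5 + D}$
$\left(T{\left(9 \right)} + z{\left(12 \right)}\right)^{2} = \left(\sqrt{2} \sqrt{9} + \frac{1}{-5 + 12}\right)^{2} = \left(\sqrt{2} \cdot 3 + \frac{1}{7}\right)^{2} = \left(3 \sqrt{2} + \frac{1}{7}\right)^{2} = \left(\frac{1}{7} + 3 \sqrt{2}\right)^{2}$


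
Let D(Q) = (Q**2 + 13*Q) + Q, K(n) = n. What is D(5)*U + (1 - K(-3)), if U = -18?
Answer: -1706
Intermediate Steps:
D(Q) = Q**2 + 14*Q
D(5)*U + (1 - K(-3)) = (5*(14 + 5))*(-18) + (1 - 1*(-3)) = (5*19)*(-18) + (1 + 3) = 95*(-18) + 4 = -1710 + 4 = -1706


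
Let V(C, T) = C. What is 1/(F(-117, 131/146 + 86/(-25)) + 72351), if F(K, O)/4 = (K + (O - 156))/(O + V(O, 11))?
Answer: 9281/673501093 ≈ 1.3780e-5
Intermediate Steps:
F(K, O) = 2*(-156 + K + O)/O (F(K, O) = 4*((K + (O - 156))/(O + O)) = 4*((K + (-156 + O))/((2*O))) = 4*((-156 + K + O)*(1/(2*O))) = 4*((-156 + K + O)/(2*O)) = 2*(-156 + K + O)/O)
1/(F(-117, 131/146 + 86/(-25)) + 72351) = 1/(2*(-156 - 117 + (131/146 + 86/(-25)))/(131/146 + 86/(-25)) + 72351) = 1/(2*(-156 - 117 + (131*(1/146) + 86*(-1/25)))/(131*(1/146) + 86*(-1/25)) + 72351) = 1/(2*(-156 - 117 + (131/146 - 86/25))/(131/146 - 86/25) + 72351) = 1/(2*(-156 - 117 - 9281/3650)/(-9281/3650) + 72351) = 1/(2*(-3650/9281)*(-1005731/3650) + 72351) = 1/(2011462/9281 + 72351) = 1/(673501093/9281) = 9281/673501093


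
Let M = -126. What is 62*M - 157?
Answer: -7969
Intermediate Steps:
62*M - 157 = 62*(-126) - 157 = -7812 - 157 = -7969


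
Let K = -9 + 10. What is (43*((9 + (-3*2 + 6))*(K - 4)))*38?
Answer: -44118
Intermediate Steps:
K = 1
(43*((9 + (-3*2 + 6))*(K - 4)))*38 = (43*((9 + (-3*2 + 6))*(1 - 4)))*38 = (43*((9 + (-6 + 6))*(-3)))*38 = (43*((9 + 0)*(-3)))*38 = (43*(9*(-3)))*38 = (43*(-27))*38 = -1161*38 = -44118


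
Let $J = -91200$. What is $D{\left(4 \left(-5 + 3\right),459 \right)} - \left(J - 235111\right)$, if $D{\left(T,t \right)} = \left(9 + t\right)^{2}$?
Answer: $545335$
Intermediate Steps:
$D{\left(4 \left(-5 + 3\right),459 \right)} - \left(J - 235111\right) = \left(9 + 459\right)^{2} - \left(-91200 - 235111\right) = 468^{2} - -326311 = 219024 + 326311 = 545335$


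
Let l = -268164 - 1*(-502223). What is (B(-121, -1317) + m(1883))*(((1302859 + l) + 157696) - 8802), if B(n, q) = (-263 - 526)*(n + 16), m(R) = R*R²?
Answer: 11255518077488384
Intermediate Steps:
l = 234059 (l = -268164 + 502223 = 234059)
m(R) = R³
B(n, q) = -12624 - 789*n (B(n, q) = -789*(16 + n) = -12624 - 789*n)
(B(-121, -1317) + m(1883))*(((1302859 + l) + 157696) - 8802) = ((-12624 - 789*(-121)) + 1883³)*(((1302859 + 234059) + 157696) - 8802) = ((-12624 + 95469) + 6676532387)*((1536918 + 157696) - 8802) = (82845 + 6676532387)*(1694614 - 8802) = 6676615232*1685812 = 11255518077488384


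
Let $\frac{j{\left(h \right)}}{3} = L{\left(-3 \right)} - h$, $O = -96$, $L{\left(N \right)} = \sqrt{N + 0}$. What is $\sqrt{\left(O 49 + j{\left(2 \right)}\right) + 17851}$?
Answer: $\sqrt{13141 + 3 i \sqrt{3}} \approx 114.63 + 0.0227 i$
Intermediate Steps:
$L{\left(N \right)} = \sqrt{N}$
$j{\left(h \right)} = - 3 h + 3 i \sqrt{3}$ ($j{\left(h \right)} = 3 \left(\sqrt{-3} - h\right) = 3 \left(i \sqrt{3} - h\right) = 3 \left(- h + i \sqrt{3}\right) = - 3 h + 3 i \sqrt{3}$)
$\sqrt{\left(O 49 + j{\left(2 \right)}\right) + 17851} = \sqrt{\left(\left(-96\right) 49 + \left(\left(-3\right) 2 + 3 i \sqrt{3}\right)\right) + 17851} = \sqrt{\left(-4704 - \left(6 - 3 i \sqrt{3}\right)\right) + 17851} = \sqrt{\left(-4710 + 3 i \sqrt{3}\right) + 17851} = \sqrt{13141 + 3 i \sqrt{3}}$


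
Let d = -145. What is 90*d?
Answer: -13050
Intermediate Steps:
90*d = 90*(-145) = -13050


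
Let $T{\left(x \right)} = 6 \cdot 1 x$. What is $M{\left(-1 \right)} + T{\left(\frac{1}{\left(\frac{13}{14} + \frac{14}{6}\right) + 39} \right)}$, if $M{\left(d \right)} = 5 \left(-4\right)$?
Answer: $- \frac{35248}{1775} \approx -19.858$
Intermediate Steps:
$M{\left(d \right)} = -20$
$T{\left(x \right)} = 6 x$
$M{\left(-1 \right)} + T{\left(\frac{1}{\left(\frac{13}{14} + \frac{14}{6}\right) + 39} \right)} = -20 + \frac{6}{\left(\frac{13}{14} + \frac{14}{6}\right) + 39} = -20 + \frac{6}{\left(13 \cdot \frac{1}{14} + 14 \cdot \frac{1}{6}\right) + 39} = -20 + \frac{6}{\left(\frac{13}{14} + \frac{7}{3}\right) + 39} = -20 + \frac{6}{\frac{137}{42} + 39} = -20 + \frac{6}{\frac{1775}{42}} = -20 + 6 \cdot \frac{42}{1775} = -20 + \frac{252}{1775} = - \frac{35248}{1775}$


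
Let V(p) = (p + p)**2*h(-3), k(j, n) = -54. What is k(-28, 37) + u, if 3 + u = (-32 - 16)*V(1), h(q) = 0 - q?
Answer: -633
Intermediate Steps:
h(q) = -q
V(p) = 12*p**2 (V(p) = (p + p)**2*(-1*(-3)) = (2*p)**2*3 = (4*p**2)*3 = 12*p**2)
u = -579 (u = -3 + (-32 - 16)*(12*1**2) = -3 - 576 = -579)
k(-28, 37) + u = -54 - 579 = -633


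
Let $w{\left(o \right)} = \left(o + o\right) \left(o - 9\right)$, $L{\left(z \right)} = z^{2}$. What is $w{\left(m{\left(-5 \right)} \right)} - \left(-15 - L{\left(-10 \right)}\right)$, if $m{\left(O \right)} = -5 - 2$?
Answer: $339$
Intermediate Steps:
$m{\left(O \right)} = -7$
$w{\left(o \right)} = 2 o \left(-9 + o\right)$
$w{\left(m{\left(-5 \right)} \right)} - \left(-15 - L{\left(-10 \right)}\right) = 2 \left(-7\right) \left(-9 - 7\right) - \left(-15 - \left(-10\right)^{2}\right) = 2 \left(-7\right) \left(-16\right) - \left(-15 - 100\right) = 224 - \left(-15 - 100\right) = 224 - -115 = 224 + 115 = 339$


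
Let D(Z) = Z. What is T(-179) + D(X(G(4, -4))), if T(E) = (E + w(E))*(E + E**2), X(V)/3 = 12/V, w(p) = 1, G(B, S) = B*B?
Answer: -22685735/4 ≈ -5.6714e+6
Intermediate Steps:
G(B, S) = B**2
X(V) = 36/V (X(V) = 3*(12/V) = 36/V)
T(E) = (1 + E)*(E + E**2) (T(E) = (E + 1)*(E + E**2) = (1 + E)*(E + E**2))
T(-179) + D(X(G(4, -4))) = -179*(1 + (-179)**2 + 2*(-179)) + 36/(4**2) = -179*(1 + 32041 - 358) + 36/16 = -179*31684 + 36*(1/16) = -5671436 + 9/4 = -22685735/4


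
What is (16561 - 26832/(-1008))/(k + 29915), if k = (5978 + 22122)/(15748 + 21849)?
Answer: 374186828/674845413 ≈ 0.55448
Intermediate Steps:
k = 28100/37597 ≈ 0.74740
(16561 - 26832/(-1008))/(k + 29915) = (16561 - 26832/(-1008))/(28100/37597 + 29915) = (16561 - 26832*(-1/1008))/(1124742355/37597) = (16561 + 559/21)*(37597/1124742355) = (348340/21)*(37597/1124742355) = 374186828/674845413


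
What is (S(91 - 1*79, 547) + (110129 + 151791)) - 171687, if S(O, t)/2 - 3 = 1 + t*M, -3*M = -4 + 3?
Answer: 271817/3 ≈ 90606.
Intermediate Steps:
M = ⅓ (M = -(-4 + 3)/3 = -⅓*(-1) = ⅓ ≈ 0.33333)
S(O, t) = 8 + 2*t/3 (S(O, t) = 6 + 2*(1 + t*(⅓)) = 6 + 2*(1 + t/3) = 6 + (2 + 2*t/3) = 8 + 2*t/3)
(S(91 - 1*79, 547) + (110129 + 151791)) - 171687 = ((8 + (⅔)*547) + (110129 + 151791)) - 171687 = ((8 + 1094/3) + 261920) - 171687 = (1118/3 + 261920) - 171687 = 786878/3 - 171687 = 271817/3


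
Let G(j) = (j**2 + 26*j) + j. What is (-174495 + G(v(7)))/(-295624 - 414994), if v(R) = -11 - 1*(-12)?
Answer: 174467/710618 ≈ 0.24551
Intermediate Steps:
v(R) = 1 (v(R) = -11 + 12 = 1)
G(j) = j**2 + 27*j
(-174495 + G(v(7)))/(-295624 - 414994) = (-174495 + 1*(27 + 1))/(-295624 - 414994) = (-174495 + 1*28)/(-710618) = (-174495 + 28)*(-1/710618) = -174467*(-1/710618) = 174467/710618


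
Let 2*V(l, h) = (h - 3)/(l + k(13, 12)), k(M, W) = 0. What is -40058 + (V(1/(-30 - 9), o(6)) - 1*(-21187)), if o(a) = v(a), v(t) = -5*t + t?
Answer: -36689/2 ≈ -18345.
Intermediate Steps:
v(t) = -4*t
o(a) = -4*a
V(l, h) = (-3 + h)/(2*l) (V(l, h) = ((h - 3)/(l + 0))/2 = ((-3 + h)/l)/2 = (-3 + h)/(2*l))
-40058 + (V(1/(-30 - 9), o(6)) - 1*(-21187)) = -40058 + ((-3 - 4*6)/(2*(1/(-30 - 9))) - 1*(-21187)) = -40058 + ((-3 - 24)/(2*(1/(-39))) + 21187) = -40058 + ((1/2)*(-27)/(-1/39) + 21187) = -40058 + ((1/2)*(-39)*(-27) + 21187) = -40058 + (1053/2 + 21187) = -40058 + 43427/2 = -36689/2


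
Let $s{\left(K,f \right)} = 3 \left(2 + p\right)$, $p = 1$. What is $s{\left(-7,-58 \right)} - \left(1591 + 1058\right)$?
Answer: $-2640$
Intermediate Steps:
$s{\left(K,f \right)} = 9$ ($s{\left(K,f \right)} = 3 \left(2 + 1\right) = 3 \cdot 3 = 9$)
$s{\left(-7,-58 \right)} - \left(1591 + 1058\right) = 9 - \left(1591 + 1058\right) = 9 - 2649 = -2640$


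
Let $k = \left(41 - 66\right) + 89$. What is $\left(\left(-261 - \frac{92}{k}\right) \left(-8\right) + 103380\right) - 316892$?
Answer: $- \frac{422825}{2} \approx -2.1141 \cdot 10^{5}$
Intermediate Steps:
$k = 64$ ($k = -25 + 89 = 64$)
$\left(\left(-261 - \frac{92}{k}\right) \left(-8\right) + 103380\right) - 316892 = \left(\left(-261 - \frac{92}{64}\right) \left(-8\right) + 103380\right) - 316892 = \left(\left(-261 - \frac{23}{16}\right) \left(-8\right) + 103380\right) - 316892 = \left(\left(- \frac{4199}{16}\right) \left(-8\right) + 103380\right) - 316892 = \left(\frac{4199}{2} + 103380\right) - 316892 = \frac{210959}{2} - 316892 = - \frac{422825}{2}$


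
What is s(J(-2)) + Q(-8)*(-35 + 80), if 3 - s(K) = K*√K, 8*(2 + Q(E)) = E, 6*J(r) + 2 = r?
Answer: -132 + 2*I*√6/9 ≈ -132.0 + 0.54433*I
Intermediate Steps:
J(r) = -⅓ + r/6
Q(E) = -2 + E/8
s(K) = 3 - K^(3/2) (s(K) = 3 - K*√K = 3 - K^(3/2))
s(J(-2)) + Q(-8)*(-35 + 80) = (3 - (-⅓ + (⅙)*(-2))^(3/2)) + (-2 + (⅛)*(-8))*(-35 + 80) = (3 - (-⅓ - ⅓)^(3/2)) + (-2 - 1)*45 = (3 - (-⅔)^(3/2)) - 3*45 = (3 - (-2)*I*√6/9) - 135 = (3 + 2*I*√6/9) - 135 = -132 + 2*I*√6/9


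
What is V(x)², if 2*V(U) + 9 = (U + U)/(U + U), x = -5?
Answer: 16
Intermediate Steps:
V(U) = -4 (V(U) = -9/2 + ((U + U)/(U + U))/2 = -9/2 + ((2*U)/((2*U)))/2 = -9/2 + ((2*U)*(1/(2*U)))/2 = -9/2 + (½)*1 = -9/2 + ½ = -4)
V(x)² = (-4)² = 16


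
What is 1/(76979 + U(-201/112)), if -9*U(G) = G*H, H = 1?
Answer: 336/25865011 ≈ 1.2991e-5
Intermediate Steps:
U(G) = -G/9
1/(76979 + U(-201/112)) = 1/(76979 - (-67)/(3*112)) = 1/(76979 - ⅑*(-201/112)) = 1/(76979 + 67/336) = 1/(25865011/336) = 336/25865011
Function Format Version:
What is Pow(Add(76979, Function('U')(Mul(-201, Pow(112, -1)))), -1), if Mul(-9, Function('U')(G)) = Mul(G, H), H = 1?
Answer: Rational(336, 25865011) ≈ 1.2991e-5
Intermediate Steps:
Function('U')(G) = Mul(Rational(-1, 9), G) (Function('U')(G) = Mul(Rational(-1, 9), Mul(G, 1)) = Mul(Rational(-1, 9), G))
Pow(Add(76979, Function('U')(Mul(-201, Pow(112, -1)))), -1) = Pow(Add(76979, Mul(Rational(-1, 9), Mul(-201, Pow(112, -1)))), -1) = Pow(Add(76979, Mul(Rational(-1, 9), Mul(-201, Rational(1, 112)))), -1) = Pow(Add(76979, Mul(Rational(-1, 9), Rational(-201, 112))), -1) = Pow(Add(76979, Rational(67, 336)), -1) = Pow(Rational(25865011, 336), -1) = Rational(336, 25865011)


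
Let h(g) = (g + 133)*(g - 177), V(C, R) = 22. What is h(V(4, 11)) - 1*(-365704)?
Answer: 341679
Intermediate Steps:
h(g) = (-177 + g)*(133 + g) (h(g) = (133 + g)*(-177 + g) = (-177 + g)*(133 + g))
h(V(4, 11)) - 1*(-365704) = (-23541 + 22² - 44*22) - 1*(-365704) = (-23541 + 484 - 968) + 365704 = -24025 + 365704 = 341679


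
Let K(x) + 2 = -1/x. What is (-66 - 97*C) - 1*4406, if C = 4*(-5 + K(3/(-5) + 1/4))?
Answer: -20052/7 ≈ -2864.6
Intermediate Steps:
K(x) = -2 - 1/x
C = -116/7 (C = 4*(-5 + (-2 - 1/(3/(-5) + 1/4))) = 4*(-5 + (-2 - 1/(3*(-⅕) + 1*(¼)))) = 4*(-5 + (-2 - 1/(-⅗ + ¼))) = 4*(-5 + (-2 - 1/(-7/20))) = 4*(-5 + (-2 - 1*(-20/7))) = 4*(-5 + (-2 + 20/7)) = 4*(-5 + 6/7) = 4*(-29/7) = -116/7 ≈ -16.571)
(-66 - 97*C) - 1*4406 = (-66 - 97*(-116/7)) - 1*4406 = (-66 + 11252/7) - 4406 = 10790/7 - 4406 = -20052/7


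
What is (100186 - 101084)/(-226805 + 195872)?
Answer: 898/30933 ≈ 0.029030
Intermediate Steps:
(100186 - 101084)/(-226805 + 195872) = -898/(-30933) = -898*(-1/30933) = 898/30933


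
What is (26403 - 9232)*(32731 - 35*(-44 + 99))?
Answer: 528969826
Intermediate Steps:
(26403 - 9232)*(32731 - 35*(-44 + 99)) = 17171*(32731 - 35*55) = 17171*(32731 - 1925) = 17171*30806 = 528969826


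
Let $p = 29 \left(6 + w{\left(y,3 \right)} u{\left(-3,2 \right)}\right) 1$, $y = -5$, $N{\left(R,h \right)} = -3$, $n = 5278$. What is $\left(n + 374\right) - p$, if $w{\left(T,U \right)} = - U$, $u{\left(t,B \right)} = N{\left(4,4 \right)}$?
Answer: $5217$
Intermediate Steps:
$u{\left(t,B \right)} = -3$
$p = 435$ ($p = 29 \left(6 + \left(-1\right) 3 \left(-3\right)\right) 1 = 29 \left(6 - -9\right) 1 = 29 \left(6 + 9\right) 1 = 29 \cdot 15 \cdot 1 = 435 \cdot 1 = 435$)
$\left(n + 374\right) - p = \left(5278 + 374\right) - 435 = 5652 - 435 = 5217$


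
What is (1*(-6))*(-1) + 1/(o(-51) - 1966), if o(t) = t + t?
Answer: 12407/2068 ≈ 5.9995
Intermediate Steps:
o(t) = 2*t
(1*(-6))*(-1) + 1/(o(-51) - 1966) = (1*(-6))*(-1) + 1/(2*(-51) - 1966) = -6*(-1) + 1/(-102 - 1966) = 6 + 1/(-2068) = 6 - 1/2068 = 12407/2068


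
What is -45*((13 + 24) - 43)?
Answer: 270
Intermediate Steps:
-45*((13 + 24) - 43) = -45*(37 - 43) = -45*(-6) = 270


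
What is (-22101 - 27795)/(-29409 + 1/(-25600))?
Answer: 1277337600/752870401 ≈ 1.6966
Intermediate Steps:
(-22101 - 27795)/(-29409 + 1/(-25600)) = -49896/(-29409 - 1/25600) = -49896/(-752870401/25600) = -49896*(-25600/752870401) = 1277337600/752870401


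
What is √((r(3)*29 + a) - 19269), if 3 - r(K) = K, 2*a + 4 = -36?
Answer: I*√19289 ≈ 138.88*I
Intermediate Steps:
a = -20 (a = -2 + (½)*(-36) = -2 - 18 = -20)
r(K) = 3 - K
√((r(3)*29 + a) - 19269) = √(((3 - 1*3)*29 - 20) - 19269) = √(((3 - 3)*29 - 20) - 19269) = √((0*29 - 20) - 19269) = √((0 - 20) - 19269) = √(-20 - 19269) = √(-19289) = I*√19289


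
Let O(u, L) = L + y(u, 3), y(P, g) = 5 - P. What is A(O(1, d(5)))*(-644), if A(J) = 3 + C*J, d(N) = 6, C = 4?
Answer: -27692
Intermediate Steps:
O(u, L) = 5 + L - u (O(u, L) = L + (5 - u) = 5 + L - u)
A(J) = 3 + 4*J
A(O(1, d(5)))*(-644) = (3 + 4*(5 + 6 - 1*1))*(-644) = (3 + 4*(5 + 6 - 1))*(-644) = (3 + 4*10)*(-644) = (3 + 40)*(-644) = 43*(-644) = -27692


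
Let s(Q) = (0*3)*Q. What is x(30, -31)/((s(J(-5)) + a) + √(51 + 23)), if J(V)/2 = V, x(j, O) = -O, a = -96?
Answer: -1488/4571 - 31*√74/9142 ≈ -0.35470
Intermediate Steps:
J(V) = 2*V
s(Q) = 0 (s(Q) = 0*Q = 0)
x(30, -31)/((s(J(-5)) + a) + √(51 + 23)) = (-1*(-31))/((0 - 96) + √(51 + 23)) = 31/(-96 + √74)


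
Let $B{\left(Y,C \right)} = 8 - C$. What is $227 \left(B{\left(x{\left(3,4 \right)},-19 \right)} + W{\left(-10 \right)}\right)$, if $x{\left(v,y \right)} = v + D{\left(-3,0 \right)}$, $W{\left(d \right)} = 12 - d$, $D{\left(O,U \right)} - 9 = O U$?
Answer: $11123$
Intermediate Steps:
$D{\left(O,U \right)} = 9 + O U$
$x{\left(v,y \right)} = 9 + v$ ($x{\left(v,y \right)} = v + \left(9 - 0\right) = v + \left(9 + 0\right) = v + 9 = 9 + v$)
$227 \left(B{\left(x{\left(3,4 \right)},-19 \right)} + W{\left(-10 \right)}\right) = 227 \left(\left(8 - -19\right) + \left(12 - -10\right)\right) = 227 \left(\left(8 + 19\right) + \left(12 + 10\right)\right) = 227 \left(27 + 22\right) = 227 \cdot 49 = 11123$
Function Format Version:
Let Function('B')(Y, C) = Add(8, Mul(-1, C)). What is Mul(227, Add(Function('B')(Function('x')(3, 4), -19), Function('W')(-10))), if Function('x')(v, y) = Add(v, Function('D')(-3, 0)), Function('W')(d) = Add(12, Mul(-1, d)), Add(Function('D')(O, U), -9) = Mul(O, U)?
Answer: 11123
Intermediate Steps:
Function('D')(O, U) = Add(9, Mul(O, U))
Function('x')(v, y) = Add(9, v) (Function('x')(v, y) = Add(v, Add(9, Mul(-3, 0))) = Add(v, Add(9, 0)) = Add(v, 9) = Add(9, v))
Mul(227, Add(Function('B')(Function('x')(3, 4), -19), Function('W')(-10))) = Mul(227, Add(Add(8, Mul(-1, -19)), Add(12, Mul(-1, -10)))) = Mul(227, Add(Add(8, 19), Add(12, 10))) = Mul(227, Add(27, 22)) = Mul(227, 49) = 11123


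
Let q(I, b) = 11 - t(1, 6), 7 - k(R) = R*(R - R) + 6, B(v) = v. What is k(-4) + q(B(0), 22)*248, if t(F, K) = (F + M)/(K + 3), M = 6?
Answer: 22825/9 ≈ 2536.1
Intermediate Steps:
t(F, K) = (6 + F)/(3 + K) (t(F, K) = (F + 6)/(K + 3) = (6 + F)/(3 + K))
k(R) = 1 (k(R) = 7 - (R*(R - R) + 6) = 7 - (R*0 + 6) = 7 - (0 + 6) = 7 - 1*6 = 7 - 6 = 1)
q(I, b) = 92/9 (q(I, b) = 11 - (6 + 1)/(3 + 6) = 11 - 7/9 = 92/9)
k(-4) + q(B(0), 22)*248 = 1 + (92/9)*248 = 1 + 22816/9 = 22825/9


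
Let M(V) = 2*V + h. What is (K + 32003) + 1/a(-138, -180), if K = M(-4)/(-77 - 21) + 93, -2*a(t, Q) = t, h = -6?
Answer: 15502444/483 ≈ 32096.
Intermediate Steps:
a(t, Q) = -t/2
M(V) = -6 + 2*V (M(V) = 2*V - 6 = -6 + 2*V)
K = 652/7 (K = (-6 + 2*(-4))/(-77 - 21) + 93 = (-6 - 8)/(-98) + 93 = -1/98*(-14) + 93 = ⅐ + 93 = 652/7 ≈ 93.143)
(K + 32003) + 1/a(-138, -180) = (652/7 + 32003) + 1/(-½*(-138)) = 224673/7 + 1/69 = 15502444/483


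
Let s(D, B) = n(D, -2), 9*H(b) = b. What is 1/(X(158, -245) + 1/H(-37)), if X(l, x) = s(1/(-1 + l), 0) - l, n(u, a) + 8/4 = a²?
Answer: -37/5781 ≈ -0.0064003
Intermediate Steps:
H(b) = b/9
n(u, a) = -2 + a²
s(D, B) = 2 (s(D, B) = -2 + (-2)² = -2 + 4 = 2)
X(l, x) = 2 - l
1/(X(158, -245) + 1/H(-37)) = 1/((2 - 1*158) + 1/((⅑)*(-37))) = 1/((2 - 158) + 1/(-37/9)) = 1/(-156 - 9/37) = 1/(-5781/37) = -37/5781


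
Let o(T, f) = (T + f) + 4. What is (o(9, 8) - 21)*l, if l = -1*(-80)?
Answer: 0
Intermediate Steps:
l = 80
o(T, f) = 4 + T + f
(o(9, 8) - 21)*l = ((4 + 9 + 8) - 21)*80 = (21 - 21)*80 = 0*80 = 0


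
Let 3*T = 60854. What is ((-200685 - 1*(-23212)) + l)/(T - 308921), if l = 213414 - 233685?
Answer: 593232/865909 ≈ 0.68510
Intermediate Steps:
T = 60854/3 (T = (⅓)*60854 = 60854/3 ≈ 20285.)
l = -20271
((-200685 - 1*(-23212)) + l)/(T - 308921) = ((-200685 - 1*(-23212)) - 20271)/(60854/3 - 308921) = ((-200685 + 23212) - 20271)/(-865909/3) = (-177473 - 20271)*(-3/865909) = -197744*(-3/865909) = 593232/865909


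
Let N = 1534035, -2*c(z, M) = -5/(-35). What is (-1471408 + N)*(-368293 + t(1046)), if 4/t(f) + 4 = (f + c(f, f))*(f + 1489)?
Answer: -856174805269441627/37119949 ≈ -2.3065e+10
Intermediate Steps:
c(z, M) = -1/14 (c(z, M) = -(-5)/(2*(-35)) = -(-5)*(-1)/(2*35) = -1/2*1/7 = -1/14)
t(f) = 4/(-4 + (1489 + f)*(-1/14 + f)) (t(f) = 4/(-4 + (f - 1/14)*(f + 1489)) = 4/(-4 + (-1/14 + f)*(1489 + f)) = 4/(-4 + (1489 + f)*(-1/14 + f)))
(-1471408 + N)*(-368293 + t(1046)) = (-1471408 + 1534035)*(-368293 + 56/(-1545 + 14*1046**2 + 20845*1046)) = 62627*(-368293 + 56/(-1545 + 14*1094116 + 21803870)) = 62627*(-368293 + 56/(-1545 + 15317624 + 21803870)) = 62627*(-368293 + 56/37119949) = 62627*(-13671017377001/37119949) = -856174805269441627/37119949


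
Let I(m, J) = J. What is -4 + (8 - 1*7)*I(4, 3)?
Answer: -1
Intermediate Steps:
-4 + (8 - 1*7)*I(4, 3) = -4 + (8 - 1*7)*3 = -4 + (8 - 7)*3 = -4 + 1*3 = -4 + 3 = -1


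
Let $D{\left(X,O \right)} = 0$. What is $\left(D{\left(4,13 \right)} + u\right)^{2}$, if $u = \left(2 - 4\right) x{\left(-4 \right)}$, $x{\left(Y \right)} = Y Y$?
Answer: $1024$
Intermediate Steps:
$x{\left(Y \right)} = Y^{2}$
$u = -32$ ($u = \left(2 - 4\right) \left(-4\right)^{2} = \left(-2\right) 16 = -32$)
$\left(D{\left(4,13 \right)} + u\right)^{2} = \left(0 - 32\right)^{2} = \left(-32\right)^{2} = 1024$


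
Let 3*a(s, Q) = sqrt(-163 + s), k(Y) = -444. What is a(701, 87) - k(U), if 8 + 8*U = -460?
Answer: 444 + sqrt(538)/3 ≈ 451.73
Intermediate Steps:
U = -117/2 (U = -1 + (1/8)*(-460) = -1 - 115/2 = -117/2 ≈ -58.500)
a(s, Q) = sqrt(-163 + s)/3
a(701, 87) - k(U) = sqrt(-163 + 701)/3 - 1*(-444) = sqrt(538)/3 + 444 = 444 + sqrt(538)/3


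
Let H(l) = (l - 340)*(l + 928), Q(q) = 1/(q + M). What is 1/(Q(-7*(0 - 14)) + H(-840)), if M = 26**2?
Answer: -774/80372159 ≈ -9.6302e-6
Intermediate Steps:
M = 676
Q(q) = 1/(676 + q) (Q(q) = 1/(q + 676) = 1/(676 + q))
H(l) = (-340 + l)*(928 + l)
1/(Q(-7*(0 - 14)) + H(-840)) = 1/(1/(676 - 7*(0 - 14)) + (-315520 + (-840)**2 + 588*(-840))) = 1/(1/(676 - 7*(-14)) + (-315520 + 705600 - 493920)) = 1/(1/(676 + 98) - 103840) = 1/(1/774 - 103840) = 1/(-80372159/774) = -774/80372159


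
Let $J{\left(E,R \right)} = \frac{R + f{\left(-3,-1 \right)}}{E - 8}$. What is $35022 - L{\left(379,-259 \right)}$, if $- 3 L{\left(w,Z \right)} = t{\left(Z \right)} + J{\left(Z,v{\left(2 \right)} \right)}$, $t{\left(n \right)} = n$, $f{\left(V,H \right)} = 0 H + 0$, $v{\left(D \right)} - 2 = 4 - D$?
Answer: $\frac{27983465}{801} \approx 34936.0$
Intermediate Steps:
$v{\left(D \right)} = 6 - D$ ($v{\left(D \right)} = 2 - \left(-4 + D\right) = 6 - D$)
$f{\left(V,H \right)} = 0$ ($f{\left(V,H \right)} = 0 + 0 = 0$)
$J{\left(E,R \right)} = \frac{R}{-8 + E}$ ($J{\left(E,R \right)} = \frac{R + 0}{E - 8} = \frac{R}{-8 + E}$)
$L{\left(w,Z \right)} = - \frac{4}{3 \left(-8 + Z\right)} - \frac{Z}{3}$ ($L{\left(w,Z \right)} = - \frac{Z + \frac{6 - 2}{-8 + Z}}{3} = - \frac{Z + \frac{4}{-8 + Z}}{3} = - \frac{4}{3 \left(-8 + Z\right)} - \frac{Z}{3}$)
$35022 - L{\left(379,-259 \right)} = 35022 - \frac{-4 - - 259 \left(-8 - 259\right)}{3 \left(-8 - 259\right)} = 35022 - \frac{-4 - \left(-259\right) \left(-267\right)}{3 \left(-267\right)} = 35022 - \frac{1}{3} \left(- \frac{1}{267}\right) \left(-4 - 69153\right) = 35022 - \frac{1}{3} \left(- \frac{1}{267}\right) \left(-69157\right) = 35022 - \frac{69157}{801} = \frac{27983465}{801}$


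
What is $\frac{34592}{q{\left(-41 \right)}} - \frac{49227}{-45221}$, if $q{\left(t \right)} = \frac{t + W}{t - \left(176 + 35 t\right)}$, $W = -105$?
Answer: $- \frac{952645869117}{3301133} \approx -2.8858 \cdot 10^{5}$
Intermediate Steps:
$q{\left(t \right)} = \frac{-105 + t}{-176 - 34 t}$ ($q{\left(t \right)} = \frac{t - 105}{t - \left(176 + 35 t\right)} = \frac{-105 + t}{t - \left(176 + 35 t\right)} = \frac{-105 + t}{-176 - 34 t}$)
$\frac{34592}{q{\left(-41 \right)}} - \frac{49227}{-45221} = \frac{34592}{\frac{1}{2} \frac{1}{88 + 17 \left(-41\right)} \left(105 - -41\right)} - \frac{49227}{-45221} = \frac{34592}{\frac{1}{2} \frac{1}{88 - 697} \left(105 + 41\right)} - - \frac{49227}{45221} = \frac{34592}{\frac{1}{2} \frac{1}{-609} \cdot 146} + \frac{49227}{45221} = \frac{34592}{\frac{1}{2} \left(- \frac{1}{609}\right) 146} + \frac{49227}{45221} = \frac{34592}{- \frac{73}{609}} + \frac{49227}{45221} = 34592 \left(- \frac{609}{73}\right) + \frac{49227}{45221} = - \frac{21066528}{73} + \frac{49227}{45221} = - \frac{952645869117}{3301133}$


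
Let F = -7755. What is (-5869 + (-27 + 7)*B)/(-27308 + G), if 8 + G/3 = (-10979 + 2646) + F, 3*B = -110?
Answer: 15407/226788 ≈ 0.067936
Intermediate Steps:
B = -110/3 (B = (1/3)*(-110) = -110/3 ≈ -36.667)
G = -48288 (G = -24 + 3*((-10979 + 2646) - 7755) = -24 + 3*(-8333 - 7755) = -24 + 3*(-16088) = -24 - 48264 = -48288)
(-5869 + (-27 + 7)*B)/(-27308 + G) = (-5869 + (-27 + 7)*(-110/3))/(-27308 - 48288) = (-5869 - 20*(-110/3))/(-75596) = (-5869 + 2200/3)*(-1/75596) = -15407/3*(-1/75596) = 15407/226788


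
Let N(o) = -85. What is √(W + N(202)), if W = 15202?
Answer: √15117 ≈ 122.95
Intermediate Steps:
√(W + N(202)) = √(15202 - 85) = √15117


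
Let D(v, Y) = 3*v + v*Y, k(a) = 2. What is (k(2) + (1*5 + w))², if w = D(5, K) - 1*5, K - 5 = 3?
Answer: 3249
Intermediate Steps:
K = 8 (K = 5 + 3 = 8)
D(v, Y) = 3*v + Y*v
w = 50 (w = 5*(3 + 8) - 1*5 = 5*11 - 5 = 55 - 5 = 50)
(k(2) + (1*5 + w))² = (2 + (1*5 + 50))² = (2 + (5 + 50))² = (2 + 55)² = 57² = 3249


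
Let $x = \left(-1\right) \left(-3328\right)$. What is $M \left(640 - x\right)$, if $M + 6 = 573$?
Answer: $-1524096$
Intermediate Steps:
$M = 567$ ($M = -6 + 573 = 567$)
$x = 3328$
$M \left(640 - x\right) = 567 \left(640 - 3328\right) = 567 \left(-2688\right) = -1524096$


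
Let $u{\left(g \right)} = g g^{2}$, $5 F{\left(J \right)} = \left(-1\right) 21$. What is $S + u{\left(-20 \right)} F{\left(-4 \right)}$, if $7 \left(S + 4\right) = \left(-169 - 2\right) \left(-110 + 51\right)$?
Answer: $\frac{245261}{7} \approx 35037.0$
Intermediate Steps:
$F{\left(J \right)} = - \frac{21}{5}$ ($F{\left(J \right)} = \frac{\left(-1\right) 21}{5} = \frac{1}{5} \left(-21\right) = - \frac{21}{5}$)
$u{\left(g \right)} = g^{3}$
$S = \frac{10061}{7}$ ($S = -4 + \frac{\left(-169 - 2\right) \left(-110 + 51\right)}{7} = -4 + \frac{\left(-171\right) \left(-59\right)}{7} = -4 + \frac{1}{7} \cdot 10089 = -4 + \frac{10089}{7} = \frac{10061}{7} \approx 1437.3$)
$S + u{\left(-20 \right)} F{\left(-4 \right)} = \frac{10061}{7} + \left(-20\right)^{3} \left(- \frac{21}{5}\right) = \frac{10061}{7} - -33600 = \frac{10061}{7} + 33600 = \frac{245261}{7}$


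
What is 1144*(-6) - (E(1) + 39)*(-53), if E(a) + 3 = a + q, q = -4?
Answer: -5115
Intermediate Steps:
E(a) = -7 + a (E(a) = -3 + (a - 4) = -3 + (-4 + a) = -7 + a)
1144*(-6) - (E(1) + 39)*(-53) = 1144*(-6) - ((-7 + 1) + 39)*(-53) = -6864 - (-6 + 39)*(-53) = -6864 - 33*(-53) = -6864 - 1*(-1749) = -6864 + 1749 = -5115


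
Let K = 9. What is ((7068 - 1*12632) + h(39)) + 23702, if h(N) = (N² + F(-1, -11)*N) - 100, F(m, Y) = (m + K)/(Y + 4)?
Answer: 136601/7 ≈ 19514.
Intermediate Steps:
F(m, Y) = (9 + m)/(4 + Y) (F(m, Y) = (m + 9)/(Y + 4) = (9 + m)/(4 + Y))
h(N) = -100 + N² - 8*N/7 (h(N) = (N² + ((9 - 1)/(4 - 11))*N) - 100 = (N² + (8/(-7))*N) - 100 = (N² + (-⅐*8)*N) - 100 = (N² - 8*N/7) - 100 = -100 + N² - 8*N/7)
((7068 - 1*12632) + h(39)) + 23702 = ((7068 - 1*12632) + (-100 + 39² - 8/7*39)) + 23702 = ((7068 - 12632) + (-100 + 1521 - 312/7)) + 23702 = (-5564 + 9635/7) + 23702 = -29313/7 + 23702 = 136601/7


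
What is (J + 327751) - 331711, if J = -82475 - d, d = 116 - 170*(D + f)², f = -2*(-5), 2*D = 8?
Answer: -53231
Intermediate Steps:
D = 4 (D = (½)*8 = 4)
f = 10
d = -33204 (d = 116 - 170*(4 + 10)² = 116 - 170*14² = 116 - 170*196 = 116 - 33320 = -33204)
J = -49271 (J = -82475 - 1*(-33204) = -82475 + 33204 = -49271)
(J + 327751) - 331711 = (-49271 + 327751) - 331711 = 278480 - 331711 = -53231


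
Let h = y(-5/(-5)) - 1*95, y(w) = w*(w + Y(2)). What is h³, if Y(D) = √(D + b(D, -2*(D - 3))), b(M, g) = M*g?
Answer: -832276 + 26514*√6 ≈ -7.6733e+5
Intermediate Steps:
Y(D) = √(D + D*(6 - 2*D)) (Y(D) = √(D + D*(-2*(D - 3))) = √(D + D*(-2*(-3 + D))) = √(D + D*(6 - 2*D)))
y(w) = w*(w + √6) (y(w) = w*(w + √(2*(7 - 2*2))) = w*(w + √(2*(7 - 4))) = w*(w + √(2*3)) = w*(w + √6))
h = -94 + √6 (h = (-5/(-5))*(-5/(-5) + √6) - 1*95 = (-5*(-⅕))*(-5*(-⅕) + √6) - 95 = 1*(1 + √6) - 95 = (1 + √6) - 95 = -94 + √6 ≈ -91.551)
h³ = (-94 + √6)³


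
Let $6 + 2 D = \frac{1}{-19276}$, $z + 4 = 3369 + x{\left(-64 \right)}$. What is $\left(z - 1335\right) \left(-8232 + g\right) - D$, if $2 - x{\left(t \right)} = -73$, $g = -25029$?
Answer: $- \frac{2699195225903}{38552} \approx -7.0014 \cdot 10^{7}$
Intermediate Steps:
$x{\left(t \right)} = 75$ ($x{\left(t \right)} = 2 - -73 = 2 + 73 = 75$)
$z = 3440$ ($z = -4 + \left(3369 + 75\right) = -4 + 3444 = 3440$)
$D = - \frac{115657}{38552}$ ($D = -3 + \frac{1}{2 \left(-19276\right)} = -3 + \frac{1}{2} \left(- \frac{1}{19276}\right) = -3 - \frac{1}{38552} = - \frac{115657}{38552} \approx -3.0$)
$\left(z - 1335\right) \left(-8232 + g\right) - D = \left(3440 - 1335\right) \left(-8232 - 25029\right) - - \frac{115657}{38552} = 2105 \left(-33261\right) + \frac{115657}{38552} = -70014405 + \frac{115657}{38552} = - \frac{2699195225903}{38552}$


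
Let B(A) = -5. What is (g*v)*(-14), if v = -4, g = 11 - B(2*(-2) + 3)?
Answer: 896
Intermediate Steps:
g = 16 (g = 11 - 1*(-5) = 11 + 5 = 16)
(g*v)*(-14) = (16*(-4))*(-14) = -64*(-14) = 896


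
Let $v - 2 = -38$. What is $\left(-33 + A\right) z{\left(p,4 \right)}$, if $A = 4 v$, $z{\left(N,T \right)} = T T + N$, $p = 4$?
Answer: $-3540$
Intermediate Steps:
$v = -36$ ($v = 2 - 38 = -36$)
$z{\left(N,T \right)} = N + T^{2}$ ($z{\left(N,T \right)} = T^{2} + N = N + T^{2}$)
$A = -144$ ($A = 4 \left(-36\right) = -144$)
$\left(-33 + A\right) z{\left(p,4 \right)} = \left(-33 - 144\right) \left(4 + 4^{2}\right) = - 177 \left(4 + 16\right) = \left(-177\right) 20 = -3540$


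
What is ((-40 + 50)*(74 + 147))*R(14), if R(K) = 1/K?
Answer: 1105/7 ≈ 157.86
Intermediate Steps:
((-40 + 50)*(74 + 147))*R(14) = ((-40 + 50)*(74 + 147))/14 = (10*221)*(1/14) = 2210*(1/14) = 1105/7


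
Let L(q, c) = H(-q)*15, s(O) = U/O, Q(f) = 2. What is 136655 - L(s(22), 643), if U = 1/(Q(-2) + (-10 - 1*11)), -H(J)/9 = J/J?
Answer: 136790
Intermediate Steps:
H(J) = -9 (H(J) = -9*J/J = -9*1 = -9)
U = -1/19 (U = 1/(2 + (-10 - 1*11)) = 1/(2 + (-10 - 11)) = 1/(2 - 21) = 1/(-19) = -1/19 ≈ -0.052632)
s(O) = -1/(19*O)
L(q, c) = -135 (L(q, c) = -9*15 = -135)
136655 - L(s(22), 643) = 136655 - 1*(-135) = 136655 + 135 = 136790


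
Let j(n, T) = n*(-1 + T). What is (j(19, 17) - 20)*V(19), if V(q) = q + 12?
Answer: 8804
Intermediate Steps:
V(q) = 12 + q
(j(19, 17) - 20)*V(19) = (19*(-1 + 17) - 20)*(12 + 19) = (19*16 - 20)*31 = (304 - 20)*31 = 284*31 = 8804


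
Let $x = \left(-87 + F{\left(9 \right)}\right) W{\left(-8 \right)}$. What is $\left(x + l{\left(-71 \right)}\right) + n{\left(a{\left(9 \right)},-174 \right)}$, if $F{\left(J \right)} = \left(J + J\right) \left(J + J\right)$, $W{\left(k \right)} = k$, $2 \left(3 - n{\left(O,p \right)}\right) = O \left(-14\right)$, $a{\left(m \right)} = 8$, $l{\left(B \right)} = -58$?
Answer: $-1895$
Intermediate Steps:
$n{\left(O,p \right)} = 3 + 7 O$ ($n{\left(O,p \right)} = 3 - \frac{O \left(-14\right)}{2} = 3 - \frac{\left(-14\right) O}{2} = 3 + 7 O$)
$F{\left(J \right)} = 4 J^{2}$ ($F{\left(J \right)} = 2 J 2 J = 4 J^{2}$)
$x = -1896$ ($x = \left(-87 + 4 \cdot 9^{2}\right) \left(-8\right) = \left(-87 + 4 \cdot 81\right) \left(-8\right) = \left(-87 + 324\right) \left(-8\right) = 237 \left(-8\right) = -1896$)
$\left(x + l{\left(-71 \right)}\right) + n{\left(a{\left(9 \right)},-174 \right)} = \left(-1896 - 58\right) + \left(3 + 7 \cdot 8\right) = -1954 + \left(3 + 56\right) = -1954 + 59 = -1895$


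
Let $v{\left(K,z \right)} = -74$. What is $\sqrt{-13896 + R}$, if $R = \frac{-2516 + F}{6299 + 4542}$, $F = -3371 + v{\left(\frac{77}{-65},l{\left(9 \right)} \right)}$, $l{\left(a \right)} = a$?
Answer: $\frac{i \sqrt{1633223719977}}{10841} \approx 117.88 i$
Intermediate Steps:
$F = -3445$ ($F = -3371 - 74 = -3445$)
$R = - \frac{5961}{10841}$ ($R = \frac{-2516 - 3445}{6299 + 4542} = - \frac{5961}{10841} \approx -0.54986$)
$\sqrt{-13896 + R} = \sqrt{-13896 - \frac{5961}{10841}} = \sqrt{- \frac{150652497}{10841}} = \frac{i \sqrt{1633223719977}}{10841}$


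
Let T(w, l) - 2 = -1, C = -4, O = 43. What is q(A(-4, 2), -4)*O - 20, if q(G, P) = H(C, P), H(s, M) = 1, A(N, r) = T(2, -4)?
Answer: 23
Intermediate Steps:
T(w, l) = 1 (T(w, l) = 2 - 1 = 1)
A(N, r) = 1
q(G, P) = 1
q(A(-4, 2), -4)*O - 20 = 1*43 - 20 = 43 - 20 = 23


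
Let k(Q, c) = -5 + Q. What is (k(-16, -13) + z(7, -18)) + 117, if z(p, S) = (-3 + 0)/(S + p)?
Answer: 1059/11 ≈ 96.273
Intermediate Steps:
z(p, S) = -3/(S + p)
(k(-16, -13) + z(7, -18)) + 117 = ((-5 - 16) - 3/(-18 + 7)) + 117 = (-21 - 3/(-11)) + 117 = (-21 - 3*(-1/11)) + 117 = (-21 + 3/11) + 117 = -228/11 + 117 = 1059/11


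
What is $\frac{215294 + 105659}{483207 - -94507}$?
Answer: $\frac{320953}{577714} \approx 0.55556$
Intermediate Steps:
$\frac{215294 + 105659}{483207 - -94507} = \frac{320953}{483207 + 94507} = \frac{320953}{577714}$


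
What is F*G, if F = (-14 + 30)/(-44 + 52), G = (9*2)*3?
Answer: 108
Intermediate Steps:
G = 54 (G = 18*3 = 54)
F = 2 (F = 16/8 = 16*(1/8) = 2)
F*G = 2*54 = 108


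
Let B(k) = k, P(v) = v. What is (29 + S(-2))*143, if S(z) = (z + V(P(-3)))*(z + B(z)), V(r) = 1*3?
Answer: 3575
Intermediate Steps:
V(r) = 3
S(z) = 2*z*(3 + z) (S(z) = (z + 3)*(z + z) = (3 + z)*(2*z) = 2*z*(3 + z))
(29 + S(-2))*143 = (29 + 2*(-2)*(3 - 2))*143 = (29 + 2*(-2)*1)*143 = (29 - 4)*143 = 25*143 = 3575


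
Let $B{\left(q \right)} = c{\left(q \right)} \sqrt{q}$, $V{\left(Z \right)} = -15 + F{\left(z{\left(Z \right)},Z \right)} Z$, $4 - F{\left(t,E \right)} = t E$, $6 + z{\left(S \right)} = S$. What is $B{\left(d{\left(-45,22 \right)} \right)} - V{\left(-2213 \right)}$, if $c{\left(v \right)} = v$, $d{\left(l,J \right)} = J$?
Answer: $-10867252944 + 22 \sqrt{22} \approx -1.0867 \cdot 10^{10}$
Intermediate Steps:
$z{\left(S \right)} = -6 + S$
$F{\left(t,E \right)} = 4 - E t$ ($F{\left(t,E \right)} = 4 - t E = 4 - E t$)
$V{\left(Z \right)} = -15 + Z \left(4 - Z \left(-6 + Z\right)\right)$ ($V{\left(Z \right)} = -15 + \left(4 - Z \left(-6 + Z\right)\right) Z = -15 + Z \left(4 - Z \left(-6 + Z\right)\right)$)
$B{\left(q \right)} = q^{\frac{3}{2}}$ ($B{\left(q \right)} = q \sqrt{q} = q^{\frac{3}{2}}$)
$B{\left(d{\left(-45,22 \right)} \right)} - V{\left(-2213 \right)} = 22^{\frac{3}{2}} - \left(-15 - - 2213 \left(-4 - 2213 \left(-6 - 2213\right)\right)\right) = 22 \sqrt{22} - \left(-15 - - 2213 \left(-4 - -4910647\right)\right) = 22 \sqrt{22} - \left(-15 - - 2213 \left(-4 + 4910647\right)\right) = 22 \sqrt{22} - \left(-15 - \left(-2213\right) 4910643\right) = 22 \sqrt{22} - \left(-15 + 10867252959\right) = 22 \sqrt{22} - 10867252944 = -10867252944 + 22 \sqrt{22}$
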